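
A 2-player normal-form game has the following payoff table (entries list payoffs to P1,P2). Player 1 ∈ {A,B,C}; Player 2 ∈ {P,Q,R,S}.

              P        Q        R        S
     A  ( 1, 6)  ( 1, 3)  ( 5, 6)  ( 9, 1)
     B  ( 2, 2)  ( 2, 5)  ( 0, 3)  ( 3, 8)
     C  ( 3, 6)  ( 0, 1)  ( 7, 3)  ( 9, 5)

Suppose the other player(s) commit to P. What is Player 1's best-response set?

P1 best: {C}

u_1(A vs P) = 1
u_1(B vs P) = 2
u_1(C vs P) = 3
max payoff 3 at {C}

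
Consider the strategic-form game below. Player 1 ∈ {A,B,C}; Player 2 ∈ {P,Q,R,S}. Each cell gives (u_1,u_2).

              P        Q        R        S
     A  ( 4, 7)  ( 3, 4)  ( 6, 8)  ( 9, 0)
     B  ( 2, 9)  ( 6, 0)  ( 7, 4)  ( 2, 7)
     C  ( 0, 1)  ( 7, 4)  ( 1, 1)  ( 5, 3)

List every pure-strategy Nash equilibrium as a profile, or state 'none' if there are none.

(A,P): not NE [P2→R gives 8>7]
(A,Q): not NE [P1→C gives 7>3; P2→R gives 8>4]
(A,R): not NE [P1→B gives 7>6]
(A,S): not NE [P2→R gives 8>0]
(B,P): not NE [P1→A gives 4>2]
(B,Q): not NE [P1→C gives 7>6; P2→P gives 9>0]
(B,R): not NE [P2→P gives 9>4]
(B,S): not NE [P1→A gives 9>2; P2→P gives 9>7]
(C,P): not NE [P1→A gives 4>0; P2→Q gives 4>1]
(C,Q): NE
(C,R): not NE [P1→B gives 7>1; P2→Q gives 4>1]
(C,S): not NE [P1→A gives 9>5; P2→Q gives 4>3]

Nash profiles: (C,Q)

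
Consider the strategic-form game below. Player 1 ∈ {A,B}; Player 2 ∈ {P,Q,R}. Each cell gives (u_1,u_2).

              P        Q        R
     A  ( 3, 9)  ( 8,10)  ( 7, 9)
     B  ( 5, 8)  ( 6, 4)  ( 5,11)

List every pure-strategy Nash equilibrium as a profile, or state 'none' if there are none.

(A,P): not NE [P1→B gives 5>3; P2→Q gives 10>9]
(A,Q): NE
(A,R): not NE [P2→Q gives 10>9]
(B,P): not NE [P2→R gives 11>8]
(B,Q): not NE [P1→A gives 8>6; P2→R gives 11>4]
(B,R): not NE [P1→A gives 7>5]

PSNE = {(A,Q)}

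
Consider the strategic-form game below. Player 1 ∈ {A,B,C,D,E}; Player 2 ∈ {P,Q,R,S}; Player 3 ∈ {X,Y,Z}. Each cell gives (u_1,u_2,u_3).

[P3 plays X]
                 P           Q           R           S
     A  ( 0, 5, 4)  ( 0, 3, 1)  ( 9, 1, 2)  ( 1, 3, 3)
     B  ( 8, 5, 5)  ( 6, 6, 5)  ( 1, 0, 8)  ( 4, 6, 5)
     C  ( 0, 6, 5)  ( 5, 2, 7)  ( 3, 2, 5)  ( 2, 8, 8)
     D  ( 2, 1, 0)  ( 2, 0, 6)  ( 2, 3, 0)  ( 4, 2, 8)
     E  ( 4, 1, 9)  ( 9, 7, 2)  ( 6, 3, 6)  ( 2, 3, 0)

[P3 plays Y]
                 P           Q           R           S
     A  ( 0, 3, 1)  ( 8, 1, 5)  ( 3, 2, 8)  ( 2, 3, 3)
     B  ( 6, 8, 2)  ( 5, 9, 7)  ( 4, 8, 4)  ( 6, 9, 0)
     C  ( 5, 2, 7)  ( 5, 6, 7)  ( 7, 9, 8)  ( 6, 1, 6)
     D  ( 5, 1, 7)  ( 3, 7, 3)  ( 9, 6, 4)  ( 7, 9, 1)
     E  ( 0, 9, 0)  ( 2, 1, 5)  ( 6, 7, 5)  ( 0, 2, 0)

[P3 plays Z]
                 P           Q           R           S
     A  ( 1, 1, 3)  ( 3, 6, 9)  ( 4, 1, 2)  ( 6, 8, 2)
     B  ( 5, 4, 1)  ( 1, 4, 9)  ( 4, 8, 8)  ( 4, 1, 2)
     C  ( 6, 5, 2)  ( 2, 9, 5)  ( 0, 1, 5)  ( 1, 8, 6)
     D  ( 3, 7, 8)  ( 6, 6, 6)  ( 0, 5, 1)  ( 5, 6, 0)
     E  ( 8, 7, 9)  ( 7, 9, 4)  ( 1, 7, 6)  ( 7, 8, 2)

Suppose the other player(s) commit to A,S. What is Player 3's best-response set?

u_3(X vs A,S) = 3
u_3(Y vs A,S) = 3
u_3(Z vs A,S) = 2
max payoff 3 at {X,Y}

argmax u_3 = {X,Y}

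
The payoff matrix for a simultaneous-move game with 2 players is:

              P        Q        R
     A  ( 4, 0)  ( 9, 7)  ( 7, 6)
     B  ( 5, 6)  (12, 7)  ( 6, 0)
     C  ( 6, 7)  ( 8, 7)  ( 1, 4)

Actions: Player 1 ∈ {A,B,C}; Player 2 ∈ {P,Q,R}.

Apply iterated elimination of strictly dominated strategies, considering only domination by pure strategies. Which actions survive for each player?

P2 drop R (Q beats it: A:7>6 B:7>0 C:7>4)
P1 drop A (B beats it: P:5>4 Q:12>9)
P1→{B,C} P2→{P,Q}

Survivors P1:{B,C} P2:{P,Q}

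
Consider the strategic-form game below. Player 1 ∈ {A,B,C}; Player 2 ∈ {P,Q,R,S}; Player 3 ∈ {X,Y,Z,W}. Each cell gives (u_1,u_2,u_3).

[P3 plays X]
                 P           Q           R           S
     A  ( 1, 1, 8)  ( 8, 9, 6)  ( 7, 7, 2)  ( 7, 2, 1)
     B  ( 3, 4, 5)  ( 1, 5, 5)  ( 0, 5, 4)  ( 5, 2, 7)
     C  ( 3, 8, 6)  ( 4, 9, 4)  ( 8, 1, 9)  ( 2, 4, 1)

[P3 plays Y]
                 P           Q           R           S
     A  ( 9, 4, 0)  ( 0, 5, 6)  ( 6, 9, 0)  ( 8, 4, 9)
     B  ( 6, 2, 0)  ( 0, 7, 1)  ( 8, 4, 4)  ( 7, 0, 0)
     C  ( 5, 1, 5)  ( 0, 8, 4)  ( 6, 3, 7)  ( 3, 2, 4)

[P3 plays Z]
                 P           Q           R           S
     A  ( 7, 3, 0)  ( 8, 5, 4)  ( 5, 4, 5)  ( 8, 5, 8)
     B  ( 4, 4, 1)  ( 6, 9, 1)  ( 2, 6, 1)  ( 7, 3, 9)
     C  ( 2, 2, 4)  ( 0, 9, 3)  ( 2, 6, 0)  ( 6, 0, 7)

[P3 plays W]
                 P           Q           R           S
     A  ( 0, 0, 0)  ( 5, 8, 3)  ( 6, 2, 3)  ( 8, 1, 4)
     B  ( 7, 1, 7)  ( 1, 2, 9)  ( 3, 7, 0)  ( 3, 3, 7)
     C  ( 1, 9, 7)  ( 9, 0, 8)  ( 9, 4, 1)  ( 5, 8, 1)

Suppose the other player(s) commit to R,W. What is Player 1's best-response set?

u_1(A vs R,W) = 6
u_1(B vs R,W) = 3
u_1(C vs R,W) = 9
max payoff 9 at {C}

BR_1 = {C}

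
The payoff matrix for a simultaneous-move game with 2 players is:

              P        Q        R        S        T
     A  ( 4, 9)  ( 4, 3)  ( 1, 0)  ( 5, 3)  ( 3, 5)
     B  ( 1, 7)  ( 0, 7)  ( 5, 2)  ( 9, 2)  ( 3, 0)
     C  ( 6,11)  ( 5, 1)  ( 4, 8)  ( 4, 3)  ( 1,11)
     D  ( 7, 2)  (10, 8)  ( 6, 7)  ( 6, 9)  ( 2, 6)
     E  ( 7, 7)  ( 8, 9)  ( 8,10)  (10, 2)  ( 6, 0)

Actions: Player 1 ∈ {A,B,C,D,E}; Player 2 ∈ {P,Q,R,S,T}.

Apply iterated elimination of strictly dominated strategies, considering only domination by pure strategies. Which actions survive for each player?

P1 drop A (E beats it: P:7>4 Q:8>4 R:8>1 S:10>5 T:6>3)
P1 drop B (E beats it: P:7>1 Q:8>0 R:8>5 S:10>9 T:6>3)
P1 drop C (D beats it: P:7>6 Q:10>5 R:6>4 S:6>4 T:2>1)
P2 drop P (Q beats it: D:8>2 E:9>7)
P2 drop T (Q beats it: D:8>6 E:9>0)
P1→{D,E} P2→{Q,R,S}

Survivors P1:{D,E} P2:{Q,R,S}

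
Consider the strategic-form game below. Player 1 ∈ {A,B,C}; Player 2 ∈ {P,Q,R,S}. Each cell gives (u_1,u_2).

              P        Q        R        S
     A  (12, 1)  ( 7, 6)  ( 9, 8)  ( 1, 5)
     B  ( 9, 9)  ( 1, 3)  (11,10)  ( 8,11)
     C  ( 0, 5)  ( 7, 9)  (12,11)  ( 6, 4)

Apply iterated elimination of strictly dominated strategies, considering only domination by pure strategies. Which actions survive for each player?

Remaining: P1:{B,C} P2:{R,S}

P2 drop P (R beats it: A:8>1 B:10>9 C:11>5)
P2 drop Q (R beats it: A:8>6 B:10>3 C:11>9)
P1 drop A (B beats it: R:11>9 S:8>1)
P1→{B,C} P2→{R,S}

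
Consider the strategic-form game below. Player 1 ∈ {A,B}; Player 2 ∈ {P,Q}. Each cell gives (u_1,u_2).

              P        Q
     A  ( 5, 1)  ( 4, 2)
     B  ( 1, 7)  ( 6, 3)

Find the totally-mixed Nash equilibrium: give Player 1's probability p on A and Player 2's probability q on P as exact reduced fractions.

P1 mixes 4/5 on A; P2 mixes 1/3 on P

P1 indiff ⇒ q·5+(1-q)·4 = q·1+(1-q)·6 ⇒ q(4) = (1-q)(2) ⇒ q = 1/3
P2 indiff ⇒ p·1+(1-p)·7 = p·2+(1-p)·3 ⇒ p(-1) = (1-p)(-4) ⇒ p = 4/5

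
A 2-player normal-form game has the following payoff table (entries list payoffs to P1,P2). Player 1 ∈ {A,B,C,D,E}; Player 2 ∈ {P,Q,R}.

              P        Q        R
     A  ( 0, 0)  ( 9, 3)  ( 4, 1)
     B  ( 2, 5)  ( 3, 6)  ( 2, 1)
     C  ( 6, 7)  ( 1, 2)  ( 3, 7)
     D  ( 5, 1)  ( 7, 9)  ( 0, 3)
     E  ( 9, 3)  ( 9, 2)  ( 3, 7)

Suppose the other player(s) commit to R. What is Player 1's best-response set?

u_1(A vs R) = 4
u_1(B vs R) = 2
u_1(C vs R) = 3
u_1(D vs R) = 0
u_1(E vs R) = 3
max payoff 4 at {A}

P1 best: {A}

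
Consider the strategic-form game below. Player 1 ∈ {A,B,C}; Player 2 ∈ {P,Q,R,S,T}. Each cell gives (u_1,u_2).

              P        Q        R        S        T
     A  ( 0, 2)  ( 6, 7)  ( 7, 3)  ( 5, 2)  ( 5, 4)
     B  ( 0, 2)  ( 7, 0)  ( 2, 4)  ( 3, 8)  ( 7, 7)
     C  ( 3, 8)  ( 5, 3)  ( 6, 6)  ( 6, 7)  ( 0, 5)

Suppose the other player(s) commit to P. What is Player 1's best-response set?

argmax u_1 = {C}

u_1(A vs P) = 0
u_1(B vs P) = 0
u_1(C vs P) = 3
max payoff 3 at {C}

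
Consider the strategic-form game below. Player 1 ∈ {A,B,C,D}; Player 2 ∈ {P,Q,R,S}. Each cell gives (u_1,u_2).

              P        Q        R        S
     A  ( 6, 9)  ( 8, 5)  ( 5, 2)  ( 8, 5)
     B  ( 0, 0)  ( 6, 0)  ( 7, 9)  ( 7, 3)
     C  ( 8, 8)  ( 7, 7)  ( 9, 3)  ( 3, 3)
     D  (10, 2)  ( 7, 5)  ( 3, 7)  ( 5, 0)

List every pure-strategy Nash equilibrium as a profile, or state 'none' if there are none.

(A,P): not NE [P1→D gives 10>6]
(A,Q): not NE [P2→P gives 9>5]
(A,R): not NE [P1→C gives 9>5; P2→P gives 9>2]
(A,S): not NE [P2→P gives 9>5]
(B,P): not NE [P1→D gives 10>0; P2→R gives 9>0]
(B,Q): not NE [P1→A gives 8>6; P2→R gives 9>0]
(B,R): not NE [P1→C gives 9>7]
(B,S): not NE [P1→A gives 8>7; P2→R gives 9>3]
(C,P): not NE [P1→D gives 10>8]
(C,Q): not NE [P1→A gives 8>7; P2→P gives 8>7]
(C,R): not NE [P2→P gives 8>3]
(C,S): not NE [P1→A gives 8>3; P2→P gives 8>3]
(D,P): not NE [P2→R gives 7>2]
(D,Q): not NE [P1→A gives 8>7; P2→R gives 7>5]
(D,R): not NE [P1→C gives 9>3]
(D,S): not NE [P1→A gives 8>5; P2→R gives 7>0]

PSNE: ∅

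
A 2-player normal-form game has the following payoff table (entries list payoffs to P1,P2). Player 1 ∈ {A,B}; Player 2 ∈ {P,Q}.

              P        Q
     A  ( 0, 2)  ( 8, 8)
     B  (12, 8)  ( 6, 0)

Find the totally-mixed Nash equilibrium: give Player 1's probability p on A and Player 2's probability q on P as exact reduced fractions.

p=4/7, q=1/7

P1 indiff ⇒ q·0+(1-q)·8 = q·12+(1-q)·6 ⇒ q(-12) = (1-q)(-2) ⇒ q = 1/7
P2 indiff ⇒ p·2+(1-p)·8 = p·8+(1-p)·0 ⇒ p(-6) = (1-p)(-8) ⇒ p = 4/7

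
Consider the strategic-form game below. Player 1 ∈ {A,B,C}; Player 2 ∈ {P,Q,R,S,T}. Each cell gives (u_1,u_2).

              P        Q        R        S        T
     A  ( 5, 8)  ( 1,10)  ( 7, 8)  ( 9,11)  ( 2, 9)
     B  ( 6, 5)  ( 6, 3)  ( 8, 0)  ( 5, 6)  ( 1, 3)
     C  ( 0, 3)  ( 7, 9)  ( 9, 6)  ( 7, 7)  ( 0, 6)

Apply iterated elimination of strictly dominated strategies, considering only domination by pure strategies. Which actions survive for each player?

Survivors P1:{A,C} P2:{Q,S}

P2 drop P (S beats it: A:11>8 B:6>5 C:7>3)
P2 drop R (Q beats it: A:10>8 B:3>0 C:9>6)
P2 drop T (S beats it: A:11>9 B:6>3 C:7>6)
P1 drop B (C beats it: Q:7>6 S:7>5)
P1→{A,C} P2→{Q,S}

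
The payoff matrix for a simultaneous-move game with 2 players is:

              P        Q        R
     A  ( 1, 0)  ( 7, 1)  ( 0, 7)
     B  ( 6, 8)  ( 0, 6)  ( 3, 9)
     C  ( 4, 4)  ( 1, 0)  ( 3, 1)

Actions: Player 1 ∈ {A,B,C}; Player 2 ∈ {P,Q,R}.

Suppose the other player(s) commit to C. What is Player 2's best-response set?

u_2(P vs C) = 4
u_2(Q vs C) = 0
u_2(R vs C) = 1
max payoff 4 at {P}

BR_2 = {P}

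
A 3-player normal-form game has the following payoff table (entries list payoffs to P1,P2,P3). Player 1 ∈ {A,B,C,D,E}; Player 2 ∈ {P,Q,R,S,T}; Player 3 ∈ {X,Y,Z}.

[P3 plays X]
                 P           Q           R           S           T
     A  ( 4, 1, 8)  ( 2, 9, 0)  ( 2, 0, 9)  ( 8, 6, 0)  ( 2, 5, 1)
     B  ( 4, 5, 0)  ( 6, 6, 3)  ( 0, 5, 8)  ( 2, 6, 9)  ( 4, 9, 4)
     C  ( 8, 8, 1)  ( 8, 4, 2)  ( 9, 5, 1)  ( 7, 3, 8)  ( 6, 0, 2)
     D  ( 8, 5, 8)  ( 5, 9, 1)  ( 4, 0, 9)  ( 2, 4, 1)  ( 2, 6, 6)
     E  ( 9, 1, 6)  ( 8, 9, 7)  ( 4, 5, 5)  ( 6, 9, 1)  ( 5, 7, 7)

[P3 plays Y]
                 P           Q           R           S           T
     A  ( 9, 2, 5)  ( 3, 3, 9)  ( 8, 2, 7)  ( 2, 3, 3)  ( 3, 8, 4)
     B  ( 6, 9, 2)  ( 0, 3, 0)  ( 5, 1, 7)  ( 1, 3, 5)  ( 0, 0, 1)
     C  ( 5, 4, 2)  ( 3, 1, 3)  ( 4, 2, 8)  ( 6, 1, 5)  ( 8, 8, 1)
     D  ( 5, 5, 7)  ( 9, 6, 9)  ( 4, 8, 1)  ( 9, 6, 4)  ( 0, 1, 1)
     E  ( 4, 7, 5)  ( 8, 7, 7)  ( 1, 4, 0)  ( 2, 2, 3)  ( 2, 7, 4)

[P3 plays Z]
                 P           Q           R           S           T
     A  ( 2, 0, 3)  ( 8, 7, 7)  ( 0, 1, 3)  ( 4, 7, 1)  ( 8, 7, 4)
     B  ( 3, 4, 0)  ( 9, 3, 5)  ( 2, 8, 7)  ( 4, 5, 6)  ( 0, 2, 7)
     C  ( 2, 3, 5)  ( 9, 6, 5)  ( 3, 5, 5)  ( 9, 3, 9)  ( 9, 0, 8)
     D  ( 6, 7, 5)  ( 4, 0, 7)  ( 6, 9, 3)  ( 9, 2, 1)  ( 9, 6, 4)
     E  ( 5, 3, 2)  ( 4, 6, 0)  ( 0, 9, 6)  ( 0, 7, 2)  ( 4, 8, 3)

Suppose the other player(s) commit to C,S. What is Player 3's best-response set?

BR_3 = {Z}

u_3(X vs C,S) = 8
u_3(Y vs C,S) = 5
u_3(Z vs C,S) = 9
max payoff 9 at {Z}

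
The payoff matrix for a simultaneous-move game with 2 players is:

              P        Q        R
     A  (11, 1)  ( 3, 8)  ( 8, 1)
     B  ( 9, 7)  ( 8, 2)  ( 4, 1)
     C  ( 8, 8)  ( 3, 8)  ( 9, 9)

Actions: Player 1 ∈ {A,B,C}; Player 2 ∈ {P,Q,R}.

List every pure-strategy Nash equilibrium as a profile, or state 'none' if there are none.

PSNE = {(C,R)}

(A,P): not NE [P2→Q gives 8>1]
(A,Q): not NE [P1→B gives 8>3]
(A,R): not NE [P1→C gives 9>8; P2→Q gives 8>1]
(B,P): not NE [P1→A gives 11>9]
(B,Q): not NE [P2→P gives 7>2]
(B,R): not NE [P1→C gives 9>4; P2→P gives 7>1]
(C,P): not NE [P1→A gives 11>8; P2→R gives 9>8]
(C,Q): not NE [P1→B gives 8>3; P2→R gives 9>8]
(C,R): NE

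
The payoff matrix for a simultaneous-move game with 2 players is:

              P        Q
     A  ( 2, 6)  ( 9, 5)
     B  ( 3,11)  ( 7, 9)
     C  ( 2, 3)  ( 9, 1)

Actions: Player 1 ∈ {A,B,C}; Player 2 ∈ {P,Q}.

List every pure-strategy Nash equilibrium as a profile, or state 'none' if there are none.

(A,P): not NE [P1→B gives 3>2]
(A,Q): not NE [P2→P gives 6>5]
(B,P): NE
(B,Q): not NE [P1→C gives 9>7; P2→P gives 11>9]
(C,P): not NE [P1→B gives 3>2]
(C,Q): not NE [P2→P gives 3>1]

NE set: (B,P)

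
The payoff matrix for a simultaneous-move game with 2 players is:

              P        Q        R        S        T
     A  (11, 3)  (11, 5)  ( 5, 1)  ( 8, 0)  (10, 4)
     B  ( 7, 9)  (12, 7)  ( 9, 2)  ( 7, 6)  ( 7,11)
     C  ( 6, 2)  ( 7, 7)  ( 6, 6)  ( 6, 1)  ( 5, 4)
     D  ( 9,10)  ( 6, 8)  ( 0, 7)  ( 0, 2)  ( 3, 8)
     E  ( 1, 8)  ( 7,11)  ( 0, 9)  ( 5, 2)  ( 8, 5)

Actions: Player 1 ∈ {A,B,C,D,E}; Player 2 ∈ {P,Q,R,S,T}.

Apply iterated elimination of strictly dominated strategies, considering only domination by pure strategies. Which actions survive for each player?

P1 drop C (B beats it: P:7>6 Q:12>7 R:9>6 S:7>6 T:7>5)
P1 drop D (A beats it: P:11>9 Q:11>6 R:5>0 S:8>0 T:10>3)
P1 drop E (A beats it: P:11>1 Q:11>7 R:5>0 S:8>5 T:10>8)
P2 drop P (T beats it: A:4>3 B:11>9)
P2 drop R (Q beats it: A:5>1 B:7>2)
P2 drop S (Q beats it: A:5>0 B:7>6)
P1→{A,B} P2→{Q,T}

Remaining: P1:{A,B} P2:{Q,T}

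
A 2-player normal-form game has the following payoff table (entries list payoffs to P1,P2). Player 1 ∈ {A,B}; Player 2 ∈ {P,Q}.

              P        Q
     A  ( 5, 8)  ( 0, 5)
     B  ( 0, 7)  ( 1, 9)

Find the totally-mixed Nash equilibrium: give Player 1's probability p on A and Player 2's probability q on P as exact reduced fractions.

p=2/5, q=1/6

P1 indiff ⇒ q·5+(1-q)·0 = q·0+(1-q)·1 ⇒ q(5) = (1-q)(1) ⇒ q = 1/6
P2 indiff ⇒ p·8+(1-p)·7 = p·5+(1-p)·9 ⇒ p(3) = (1-p)(2) ⇒ p = 2/5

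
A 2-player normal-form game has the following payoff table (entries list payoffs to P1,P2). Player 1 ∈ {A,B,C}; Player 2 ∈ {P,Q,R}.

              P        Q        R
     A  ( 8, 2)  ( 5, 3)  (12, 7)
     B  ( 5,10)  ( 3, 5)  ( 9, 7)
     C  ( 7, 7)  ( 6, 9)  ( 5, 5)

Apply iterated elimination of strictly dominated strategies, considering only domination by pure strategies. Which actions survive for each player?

P1 drop B (A beats it: P:8>5 Q:5>3 R:12>9)
P2 drop P (Q beats it: A:3>2 C:9>7)
P1→{A,C} P2→{Q,R}

Remaining: P1:{A,C} P2:{Q,R}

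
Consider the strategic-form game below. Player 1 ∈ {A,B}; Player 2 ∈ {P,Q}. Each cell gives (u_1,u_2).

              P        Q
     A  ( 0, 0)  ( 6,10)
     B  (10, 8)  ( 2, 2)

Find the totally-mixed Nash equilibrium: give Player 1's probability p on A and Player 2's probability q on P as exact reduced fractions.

(p,q) = (3/8, 2/7)

P1 indiff ⇒ q·0+(1-q)·6 = q·10+(1-q)·2 ⇒ q(-10) = (1-q)(-4) ⇒ q = 2/7
P2 indiff ⇒ p·0+(1-p)·8 = p·10+(1-p)·2 ⇒ p(-10) = (1-p)(-6) ⇒ p = 3/8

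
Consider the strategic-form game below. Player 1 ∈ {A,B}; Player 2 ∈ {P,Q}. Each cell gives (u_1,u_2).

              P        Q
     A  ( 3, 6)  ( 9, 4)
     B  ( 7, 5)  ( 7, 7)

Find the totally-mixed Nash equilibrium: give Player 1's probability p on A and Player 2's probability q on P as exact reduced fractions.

P1 indiff ⇒ q·3+(1-q)·9 = q·7+(1-q)·7 ⇒ q(-4) = (1-q)(-2) ⇒ q = 1/3
P2 indiff ⇒ p·6+(1-p)·5 = p·4+(1-p)·7 ⇒ p(2) = (1-p)(2) ⇒ p = 1/2

P1 mixes 1/2 on A; P2 mixes 1/3 on P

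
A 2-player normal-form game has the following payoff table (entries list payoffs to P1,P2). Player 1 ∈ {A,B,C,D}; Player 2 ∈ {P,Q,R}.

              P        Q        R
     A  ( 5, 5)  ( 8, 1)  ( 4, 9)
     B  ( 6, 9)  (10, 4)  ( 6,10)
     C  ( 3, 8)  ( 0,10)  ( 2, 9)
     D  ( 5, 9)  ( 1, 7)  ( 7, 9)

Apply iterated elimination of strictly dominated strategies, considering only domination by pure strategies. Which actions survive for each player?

P1 drop A (B beats it: P:6>5 Q:10>8 R:6>4)
P1 drop C (B beats it: P:6>3 Q:10>0 R:6>2)
P2 drop Q (P beats it: B:9>4 D:9>7)
P1→{B,D} P2→{P,R}

IESDS → P1:{B,D} P2:{P,R}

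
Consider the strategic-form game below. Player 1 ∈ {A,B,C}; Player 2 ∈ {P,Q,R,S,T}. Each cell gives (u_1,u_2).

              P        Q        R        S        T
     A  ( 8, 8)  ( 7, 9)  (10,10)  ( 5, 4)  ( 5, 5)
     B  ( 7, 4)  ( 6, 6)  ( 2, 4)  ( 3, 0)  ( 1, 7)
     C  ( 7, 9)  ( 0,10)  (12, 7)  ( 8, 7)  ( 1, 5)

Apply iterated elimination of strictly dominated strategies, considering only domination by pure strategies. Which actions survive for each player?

Survivors P1:{A,C} P2:{Q,R}

P1 drop B (A beats it: P:8>7 Q:7>6 R:10>2 S:5>3 T:5>1)
P2 drop P (Q beats it: A:9>8 C:10>9)
P2 drop S (Q beats it: A:9>4 C:10>7)
P2 drop T (Q beats it: A:9>5 C:10>5)
P1→{A,C} P2→{Q,R}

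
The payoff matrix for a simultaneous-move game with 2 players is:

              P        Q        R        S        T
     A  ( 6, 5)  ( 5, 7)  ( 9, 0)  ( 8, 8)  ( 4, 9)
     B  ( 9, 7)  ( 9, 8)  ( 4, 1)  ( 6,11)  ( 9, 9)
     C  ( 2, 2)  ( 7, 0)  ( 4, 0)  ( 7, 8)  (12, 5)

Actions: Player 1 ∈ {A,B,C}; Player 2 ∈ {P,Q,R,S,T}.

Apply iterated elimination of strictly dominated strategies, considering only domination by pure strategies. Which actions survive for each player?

IESDS → P1:{A,C} P2:{S,T}

P2 drop P (S beats it: A:8>5 B:11>7 C:8>2)
P2 drop Q (S beats it: A:8>7 B:11>8 C:8>0)
P2 drop R (S beats it: A:8>0 B:11>1 C:8>0)
P1 drop B (C beats it: S:7>6 T:12>9)
P1→{A,C} P2→{S,T}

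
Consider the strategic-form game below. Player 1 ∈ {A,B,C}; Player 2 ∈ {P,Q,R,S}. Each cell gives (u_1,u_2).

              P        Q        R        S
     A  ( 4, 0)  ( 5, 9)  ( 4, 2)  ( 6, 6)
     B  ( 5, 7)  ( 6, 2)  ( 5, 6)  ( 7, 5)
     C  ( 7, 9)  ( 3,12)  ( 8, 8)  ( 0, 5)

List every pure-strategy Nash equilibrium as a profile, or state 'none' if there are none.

No pure NE.

(A,P): not NE [P1→C gives 7>4; P2→Q gives 9>0]
(A,Q): not NE [P1→B gives 6>5]
(A,R): not NE [P1→C gives 8>4; P2→Q gives 9>2]
(A,S): not NE [P1→B gives 7>6; P2→Q gives 9>6]
(B,P): not NE [P1→C gives 7>5]
(B,Q): not NE [P2→P gives 7>2]
(B,R): not NE [P1→C gives 8>5; P2→P gives 7>6]
(B,S): not NE [P2→P gives 7>5]
(C,P): not NE [P2→Q gives 12>9]
(C,Q): not NE [P1→B gives 6>3]
(C,R): not NE [P2→Q gives 12>8]
(C,S): not NE [P1→B gives 7>0; P2→Q gives 12>5]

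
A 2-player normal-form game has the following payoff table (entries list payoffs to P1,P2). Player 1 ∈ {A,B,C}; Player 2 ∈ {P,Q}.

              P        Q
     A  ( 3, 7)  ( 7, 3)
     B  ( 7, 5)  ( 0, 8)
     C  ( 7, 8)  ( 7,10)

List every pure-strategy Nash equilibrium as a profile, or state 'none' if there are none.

(A,P): not NE [P1→C gives 7>3]
(A,Q): not NE [P2→P gives 7>3]
(B,P): not NE [P2→Q gives 8>5]
(B,Q): not NE [P1→C gives 7>0]
(C,P): not NE [P2→Q gives 10>8]
(C,Q): NE

PSNE = {(C,Q)}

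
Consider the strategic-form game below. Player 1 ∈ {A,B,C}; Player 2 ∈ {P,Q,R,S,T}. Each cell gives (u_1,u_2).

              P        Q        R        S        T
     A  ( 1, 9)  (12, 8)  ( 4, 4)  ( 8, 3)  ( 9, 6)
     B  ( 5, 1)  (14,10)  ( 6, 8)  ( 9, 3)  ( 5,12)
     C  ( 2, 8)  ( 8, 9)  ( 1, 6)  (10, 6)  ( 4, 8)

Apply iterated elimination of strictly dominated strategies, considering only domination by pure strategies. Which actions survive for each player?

P2 drop R (Q beats it: A:8>4 B:10>8 C:9>6)
P2 drop S (Q beats it: A:8>3 B:10>3 C:9>6)
P1 drop C (B beats it: P:5>2 Q:14>8 T:5>4)
P1→{A,B} P2→{P,Q,T}

IESDS → P1:{A,B} P2:{P,Q,T}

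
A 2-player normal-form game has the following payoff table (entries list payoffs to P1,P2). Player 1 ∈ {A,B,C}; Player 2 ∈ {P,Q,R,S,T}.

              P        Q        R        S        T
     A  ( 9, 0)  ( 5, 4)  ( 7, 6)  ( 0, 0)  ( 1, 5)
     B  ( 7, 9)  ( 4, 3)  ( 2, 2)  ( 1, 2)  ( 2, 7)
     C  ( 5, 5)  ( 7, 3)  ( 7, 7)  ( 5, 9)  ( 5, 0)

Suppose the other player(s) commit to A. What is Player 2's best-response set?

BR_2 = {R}

u_2(P vs A) = 0
u_2(Q vs A) = 4
u_2(R vs A) = 6
u_2(S vs A) = 0
u_2(T vs A) = 5
max payoff 6 at {R}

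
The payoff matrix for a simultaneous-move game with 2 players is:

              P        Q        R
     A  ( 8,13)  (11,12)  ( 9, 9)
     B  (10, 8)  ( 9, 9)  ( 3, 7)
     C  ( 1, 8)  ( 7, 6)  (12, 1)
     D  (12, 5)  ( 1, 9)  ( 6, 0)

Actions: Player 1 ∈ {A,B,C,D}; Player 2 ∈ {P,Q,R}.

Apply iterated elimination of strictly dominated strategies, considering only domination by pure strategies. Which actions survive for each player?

P2 drop R (P beats it: A:13>9 B:8>7 C:8>1 D:5>0)
P1 drop C (A beats it: P:8>1 Q:11>7)
P1→{A,B,D} P2→{P,Q}

IESDS → P1:{A,B,D} P2:{P,Q}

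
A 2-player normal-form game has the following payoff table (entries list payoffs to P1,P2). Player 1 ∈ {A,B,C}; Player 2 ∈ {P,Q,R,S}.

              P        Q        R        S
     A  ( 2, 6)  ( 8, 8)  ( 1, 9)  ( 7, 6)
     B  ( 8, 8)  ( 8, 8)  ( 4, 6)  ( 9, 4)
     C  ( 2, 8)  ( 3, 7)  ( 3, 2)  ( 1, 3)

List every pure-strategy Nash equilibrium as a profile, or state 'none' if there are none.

(A,P): not NE [P1→B gives 8>2; P2→R gives 9>6]
(A,Q): not NE [P2→R gives 9>8]
(A,R): not NE [P1→B gives 4>1]
(A,S): not NE [P1→B gives 9>7; P2→R gives 9>6]
(B,P): NE
(B,Q): NE
(B,R): not NE [P2→Q gives 8>6]
(B,S): not NE [P2→Q gives 8>4]
(C,P): not NE [P1→B gives 8>2]
(C,Q): not NE [P1→B gives 8>3; P2→P gives 8>7]
(C,R): not NE [P1→B gives 4>3; P2→P gives 8>2]
(C,S): not NE [P1→B gives 9>1; P2→P gives 8>3]

Nash profiles: (B,P), (B,Q)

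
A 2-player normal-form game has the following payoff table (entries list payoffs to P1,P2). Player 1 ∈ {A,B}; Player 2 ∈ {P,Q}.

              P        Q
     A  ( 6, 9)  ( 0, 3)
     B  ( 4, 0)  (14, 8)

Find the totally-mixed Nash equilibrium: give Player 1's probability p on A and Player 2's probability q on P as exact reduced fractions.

P1 indiff ⇒ q·6+(1-q)·0 = q·4+(1-q)·14 ⇒ q(2) = (1-q)(14) ⇒ q = 7/8
P2 indiff ⇒ p·9+(1-p)·0 = p·3+(1-p)·8 ⇒ p(6) = (1-p)(8) ⇒ p = 4/7

(p,q) = (4/7, 7/8)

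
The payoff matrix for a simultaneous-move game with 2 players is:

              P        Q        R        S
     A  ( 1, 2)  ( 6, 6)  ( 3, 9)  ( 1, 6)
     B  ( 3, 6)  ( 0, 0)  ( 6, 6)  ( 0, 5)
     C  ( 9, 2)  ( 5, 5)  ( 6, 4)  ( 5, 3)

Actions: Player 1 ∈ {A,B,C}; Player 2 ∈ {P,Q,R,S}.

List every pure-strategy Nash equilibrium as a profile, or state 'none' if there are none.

PSNE = {(B,R)}

(A,P): not NE [P1→C gives 9>1; P2→R gives 9>2]
(A,Q): not NE [P2→R gives 9>6]
(A,R): not NE [P1→C gives 6>3]
(A,S): not NE [P1→C gives 5>1; P2→R gives 9>6]
(B,P): not NE [P1→C gives 9>3]
(B,Q): not NE [P1→A gives 6>0; P2→R gives 6>0]
(B,R): NE
(B,S): not NE [P1→C gives 5>0; P2→R gives 6>5]
(C,P): not NE [P2→Q gives 5>2]
(C,Q): not NE [P1→A gives 6>5]
(C,R): not NE [P2→Q gives 5>4]
(C,S): not NE [P2→Q gives 5>3]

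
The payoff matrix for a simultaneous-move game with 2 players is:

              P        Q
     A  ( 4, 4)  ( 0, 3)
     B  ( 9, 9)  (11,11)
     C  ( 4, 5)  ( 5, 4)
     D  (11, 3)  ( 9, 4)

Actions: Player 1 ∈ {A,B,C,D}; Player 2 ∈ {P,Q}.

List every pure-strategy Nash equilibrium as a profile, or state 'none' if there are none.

PSNE = {(B,Q)}

(A,P): not NE [P1→D gives 11>4]
(A,Q): not NE [P1→B gives 11>0; P2→P gives 4>3]
(B,P): not NE [P1→D gives 11>9; P2→Q gives 11>9]
(B,Q): NE
(C,P): not NE [P1→D gives 11>4]
(C,Q): not NE [P1→B gives 11>5; P2→P gives 5>4]
(D,P): not NE [P2→Q gives 4>3]
(D,Q): not NE [P1→B gives 11>9]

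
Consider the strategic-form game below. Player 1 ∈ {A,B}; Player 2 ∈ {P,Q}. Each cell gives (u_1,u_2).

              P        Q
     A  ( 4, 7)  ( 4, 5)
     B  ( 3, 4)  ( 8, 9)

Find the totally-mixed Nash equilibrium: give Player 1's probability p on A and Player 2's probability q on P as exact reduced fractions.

P1 indiff ⇒ q·4+(1-q)·4 = q·3+(1-q)·8 ⇒ q(1) = (1-q)(4) ⇒ q = 4/5
P2 indiff ⇒ p·7+(1-p)·4 = p·5+(1-p)·9 ⇒ p(2) = (1-p)(5) ⇒ p = 5/7

p=5/7, q=4/5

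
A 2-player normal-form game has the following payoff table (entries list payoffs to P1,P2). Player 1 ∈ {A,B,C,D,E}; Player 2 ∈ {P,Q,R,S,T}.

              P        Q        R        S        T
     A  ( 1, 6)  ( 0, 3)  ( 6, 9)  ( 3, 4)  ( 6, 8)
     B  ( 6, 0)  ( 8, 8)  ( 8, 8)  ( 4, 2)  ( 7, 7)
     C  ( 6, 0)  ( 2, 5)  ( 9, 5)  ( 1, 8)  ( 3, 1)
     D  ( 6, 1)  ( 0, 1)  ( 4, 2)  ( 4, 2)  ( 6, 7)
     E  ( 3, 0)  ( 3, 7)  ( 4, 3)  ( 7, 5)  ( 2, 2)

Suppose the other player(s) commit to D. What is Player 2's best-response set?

BR_2 = {T}

u_2(P vs D) = 1
u_2(Q vs D) = 1
u_2(R vs D) = 2
u_2(S vs D) = 2
u_2(T vs D) = 7
max payoff 7 at {T}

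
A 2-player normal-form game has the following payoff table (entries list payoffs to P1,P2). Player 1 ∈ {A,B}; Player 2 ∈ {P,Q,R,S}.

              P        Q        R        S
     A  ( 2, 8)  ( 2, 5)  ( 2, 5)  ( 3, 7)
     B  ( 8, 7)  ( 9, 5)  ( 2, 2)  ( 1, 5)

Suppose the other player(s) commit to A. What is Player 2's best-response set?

u_2(P vs A) = 8
u_2(Q vs A) = 5
u_2(R vs A) = 5
u_2(S vs A) = 7
max payoff 8 at {P}

BR_2 = {P}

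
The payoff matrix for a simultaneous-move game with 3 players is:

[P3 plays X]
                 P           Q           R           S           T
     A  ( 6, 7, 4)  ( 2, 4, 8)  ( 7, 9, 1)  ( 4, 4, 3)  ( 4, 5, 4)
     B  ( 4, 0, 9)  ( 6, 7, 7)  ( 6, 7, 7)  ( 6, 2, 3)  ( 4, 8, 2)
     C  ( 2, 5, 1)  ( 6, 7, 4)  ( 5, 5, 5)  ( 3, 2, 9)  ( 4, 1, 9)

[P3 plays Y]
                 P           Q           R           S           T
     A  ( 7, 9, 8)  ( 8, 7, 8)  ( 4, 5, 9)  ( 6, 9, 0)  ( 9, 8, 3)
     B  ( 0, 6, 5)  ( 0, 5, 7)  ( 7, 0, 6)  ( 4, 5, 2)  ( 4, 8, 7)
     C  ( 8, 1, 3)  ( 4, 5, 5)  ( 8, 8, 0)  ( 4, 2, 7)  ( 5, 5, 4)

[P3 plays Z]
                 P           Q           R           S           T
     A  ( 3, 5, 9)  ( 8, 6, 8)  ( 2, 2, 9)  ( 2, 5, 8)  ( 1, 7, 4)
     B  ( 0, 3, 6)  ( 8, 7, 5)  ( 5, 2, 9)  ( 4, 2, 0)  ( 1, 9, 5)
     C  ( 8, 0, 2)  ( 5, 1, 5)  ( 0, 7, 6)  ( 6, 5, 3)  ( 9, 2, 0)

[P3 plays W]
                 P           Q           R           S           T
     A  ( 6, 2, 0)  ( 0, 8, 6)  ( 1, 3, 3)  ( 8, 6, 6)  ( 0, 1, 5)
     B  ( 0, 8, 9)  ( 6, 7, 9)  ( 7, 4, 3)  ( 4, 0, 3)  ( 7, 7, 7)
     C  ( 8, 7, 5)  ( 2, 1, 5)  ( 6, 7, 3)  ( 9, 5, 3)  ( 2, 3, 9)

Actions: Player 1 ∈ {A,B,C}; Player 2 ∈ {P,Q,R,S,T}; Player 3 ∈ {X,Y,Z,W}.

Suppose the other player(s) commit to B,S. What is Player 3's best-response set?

BR_3 = {X,W}

u_3(X vs B,S) = 3
u_3(Y vs B,S) = 2
u_3(Z vs B,S) = 0
u_3(W vs B,S) = 3
max payoff 3 at {X,W}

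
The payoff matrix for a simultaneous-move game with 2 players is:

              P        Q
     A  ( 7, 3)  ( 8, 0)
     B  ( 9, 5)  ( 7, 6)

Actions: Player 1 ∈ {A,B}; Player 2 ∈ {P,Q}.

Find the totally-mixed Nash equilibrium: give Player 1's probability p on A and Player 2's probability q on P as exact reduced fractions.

(p,q) = (1/4, 1/3)

P1 indiff ⇒ q·7+(1-q)·8 = q·9+(1-q)·7 ⇒ q(-2) = (1-q)(-1) ⇒ q = 1/3
P2 indiff ⇒ p·3+(1-p)·5 = p·0+(1-p)·6 ⇒ p(3) = (1-p)(1) ⇒ p = 1/4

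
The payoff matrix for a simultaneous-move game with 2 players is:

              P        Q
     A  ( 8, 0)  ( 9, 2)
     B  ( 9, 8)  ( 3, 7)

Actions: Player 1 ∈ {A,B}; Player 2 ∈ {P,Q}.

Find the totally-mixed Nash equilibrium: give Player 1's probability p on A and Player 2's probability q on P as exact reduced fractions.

P1 mixes 1/3 on A; P2 mixes 6/7 on P

P1 indiff ⇒ q·8+(1-q)·9 = q·9+(1-q)·3 ⇒ q(-1) = (1-q)(-6) ⇒ q = 6/7
P2 indiff ⇒ p·0+(1-p)·8 = p·2+(1-p)·7 ⇒ p(-2) = (1-p)(-1) ⇒ p = 1/3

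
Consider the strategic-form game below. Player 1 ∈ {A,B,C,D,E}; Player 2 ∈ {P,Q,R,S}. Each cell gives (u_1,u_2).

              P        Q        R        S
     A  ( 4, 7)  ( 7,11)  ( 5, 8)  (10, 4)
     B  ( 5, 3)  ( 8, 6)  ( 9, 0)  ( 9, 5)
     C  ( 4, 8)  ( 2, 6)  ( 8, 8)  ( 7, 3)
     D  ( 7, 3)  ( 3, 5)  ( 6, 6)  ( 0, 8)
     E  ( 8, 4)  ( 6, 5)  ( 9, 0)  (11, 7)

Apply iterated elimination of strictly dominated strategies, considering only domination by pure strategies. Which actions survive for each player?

Remaining: P1:{A,B,E} P2:{Q,S}

P1 drop C (B beats it: P:5>4 Q:8>2 R:9>8 S:9>7)
P1 drop D (E beats it: P:8>7 Q:6>3 R:9>6 S:11>0)
P2 drop P (Q beats it: A:11>7 B:6>3 E:5>4)
P2 drop R (Q beats it: A:11>8 B:6>0 E:5>0)
P1→{A,B,E} P2→{Q,S}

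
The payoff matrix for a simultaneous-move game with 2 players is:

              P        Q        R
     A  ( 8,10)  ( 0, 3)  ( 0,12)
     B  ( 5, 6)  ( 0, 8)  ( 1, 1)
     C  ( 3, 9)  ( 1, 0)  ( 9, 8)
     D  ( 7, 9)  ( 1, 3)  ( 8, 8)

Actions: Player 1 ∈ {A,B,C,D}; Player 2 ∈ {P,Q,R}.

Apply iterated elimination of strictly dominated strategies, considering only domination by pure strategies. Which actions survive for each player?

Remaining: P1:{A,C,D} P2:{P,R}

P1 drop B (D beats it: P:7>5 Q:1>0 R:8>1)
P2 drop Q (P beats it: A:10>3 C:9>0 D:9>3)
P1→{A,C,D} P2→{P,R}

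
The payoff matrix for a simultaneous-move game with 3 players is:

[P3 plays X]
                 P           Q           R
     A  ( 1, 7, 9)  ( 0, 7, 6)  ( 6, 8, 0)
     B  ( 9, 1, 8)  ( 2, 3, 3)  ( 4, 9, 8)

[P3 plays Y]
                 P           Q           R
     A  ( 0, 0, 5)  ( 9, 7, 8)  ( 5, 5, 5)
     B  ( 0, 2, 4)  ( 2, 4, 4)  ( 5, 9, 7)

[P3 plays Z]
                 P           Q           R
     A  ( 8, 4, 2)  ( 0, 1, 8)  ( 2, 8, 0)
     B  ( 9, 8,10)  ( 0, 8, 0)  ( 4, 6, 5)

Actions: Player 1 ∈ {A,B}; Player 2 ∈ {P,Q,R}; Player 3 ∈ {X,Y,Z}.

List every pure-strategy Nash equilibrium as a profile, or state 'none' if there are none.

Nash profiles: (A,Q,Y), (B,P,Z)

(A,P,X): not NE [P1→B gives 9>1; P2→R gives 8>7]
(A,P,Y): not NE [P2→Q gives 7>0; P3→X gives 9>5]
(A,P,Z): not NE [P1→B gives 9>8; P2→R gives 8>4; P3→X gives 9>2]
(A,Q,X): not NE [P1→B gives 2>0; P2→R gives 8>7; P3→Z gives 8>6]
(A,Q,Y): NE
(A,Q,Z): not NE [P2→R gives 8>1]
(A,R,X): not NE [P3→Y gives 5>0]
(A,R,Y): not NE [P2→Q gives 7>5]
(A,R,Z): not NE [P1→B gives 4>2; P3→Y gives 5>0]
(B,P,X): not NE [P2→R gives 9>1; P3→Z gives 10>8]
(B,P,Y): not NE [P2→R gives 9>2; P3→Z gives 10>4]
(B,P,Z): NE
(B,Q,X): not NE [P2→R gives 9>3; P3→Y gives 4>3]
(B,Q,Y): not NE [P1→A gives 9>2; P2→R gives 9>4]
(B,Q,Z): not NE [P3→Y gives 4>0]
(B,R,X): not NE [P1→A gives 6>4]
(B,R,Y): not NE [P3→X gives 8>7]
(B,R,Z): not NE [P2→Q gives 8>6; P3→X gives 8>5]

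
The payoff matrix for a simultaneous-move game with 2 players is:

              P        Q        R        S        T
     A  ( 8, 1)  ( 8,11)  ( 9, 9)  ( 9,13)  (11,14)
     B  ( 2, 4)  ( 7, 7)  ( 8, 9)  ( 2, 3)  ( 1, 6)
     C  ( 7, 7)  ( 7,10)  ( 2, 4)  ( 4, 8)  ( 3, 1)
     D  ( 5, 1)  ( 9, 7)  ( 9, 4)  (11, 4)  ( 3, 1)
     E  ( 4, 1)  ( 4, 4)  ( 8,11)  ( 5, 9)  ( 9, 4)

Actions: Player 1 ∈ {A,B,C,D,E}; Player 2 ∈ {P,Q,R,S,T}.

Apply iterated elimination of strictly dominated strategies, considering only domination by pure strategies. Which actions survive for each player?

Survivors P1:{A,D} P2:{Q,S,T}

P1 drop B (A beats it: P:8>2 Q:8>7 R:9>8 S:9>2 T:11>1)
P1 drop C (A beats it: P:8>7 Q:8>7 R:9>2 S:9>4 T:11>3)
P1 drop E (A beats it: P:8>4 Q:8>4 R:9>8 S:9>5 T:11>9)
P2 drop P (Q beats it: A:11>1 D:7>1)
P2 drop R (Q beats it: A:11>9 D:7>4)
P1→{A,D} P2→{Q,S,T}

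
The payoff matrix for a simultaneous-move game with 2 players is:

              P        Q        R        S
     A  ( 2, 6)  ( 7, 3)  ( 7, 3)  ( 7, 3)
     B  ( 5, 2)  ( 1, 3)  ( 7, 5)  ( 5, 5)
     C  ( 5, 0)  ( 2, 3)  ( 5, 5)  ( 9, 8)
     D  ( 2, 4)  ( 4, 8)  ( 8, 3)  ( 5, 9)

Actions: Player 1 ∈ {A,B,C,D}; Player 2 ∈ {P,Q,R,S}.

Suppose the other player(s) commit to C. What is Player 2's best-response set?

u_2(P vs C) = 0
u_2(Q vs C) = 3
u_2(R vs C) = 5
u_2(S vs C) = 8
max payoff 8 at {S}

P2 best: {S}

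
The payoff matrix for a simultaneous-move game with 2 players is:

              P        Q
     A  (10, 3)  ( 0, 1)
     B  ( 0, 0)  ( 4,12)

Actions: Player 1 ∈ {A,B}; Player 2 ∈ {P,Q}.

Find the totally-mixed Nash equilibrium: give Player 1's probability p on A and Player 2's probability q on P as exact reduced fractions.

P1 indiff ⇒ q·10+(1-q)·0 = q·0+(1-q)·4 ⇒ q(10) = (1-q)(4) ⇒ q = 2/7
P2 indiff ⇒ p·3+(1-p)·0 = p·1+(1-p)·12 ⇒ p(2) = (1-p)(12) ⇒ p = 6/7

p=6/7, q=2/7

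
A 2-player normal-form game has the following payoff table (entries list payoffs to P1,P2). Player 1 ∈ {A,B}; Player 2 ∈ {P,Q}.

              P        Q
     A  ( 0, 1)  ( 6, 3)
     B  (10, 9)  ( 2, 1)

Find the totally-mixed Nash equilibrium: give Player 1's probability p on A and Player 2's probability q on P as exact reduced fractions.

P1 indiff ⇒ q·0+(1-q)·6 = q·10+(1-q)·2 ⇒ q(-10) = (1-q)(-4) ⇒ q = 2/7
P2 indiff ⇒ p·1+(1-p)·9 = p·3+(1-p)·1 ⇒ p(-2) = (1-p)(-8) ⇒ p = 4/5

p=4/5, q=2/7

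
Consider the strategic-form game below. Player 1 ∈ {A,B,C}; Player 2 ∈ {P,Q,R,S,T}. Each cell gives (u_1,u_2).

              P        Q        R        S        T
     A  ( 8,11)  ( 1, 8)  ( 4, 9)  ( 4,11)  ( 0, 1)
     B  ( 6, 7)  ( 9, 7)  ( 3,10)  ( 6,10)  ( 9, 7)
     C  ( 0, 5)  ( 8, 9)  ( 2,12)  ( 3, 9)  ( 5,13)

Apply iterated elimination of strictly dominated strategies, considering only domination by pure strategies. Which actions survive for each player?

P1 drop C (B beats it: P:6>0 Q:9>8 R:3>2 S:6>3 T:9>5)
P2 drop Q (R beats it: A:9>8 B:10>7)
P2 drop T (R beats it: A:9>1 B:10>7)
P1→{A,B} P2→{P,R,S}

Remaining: P1:{A,B} P2:{P,R,S}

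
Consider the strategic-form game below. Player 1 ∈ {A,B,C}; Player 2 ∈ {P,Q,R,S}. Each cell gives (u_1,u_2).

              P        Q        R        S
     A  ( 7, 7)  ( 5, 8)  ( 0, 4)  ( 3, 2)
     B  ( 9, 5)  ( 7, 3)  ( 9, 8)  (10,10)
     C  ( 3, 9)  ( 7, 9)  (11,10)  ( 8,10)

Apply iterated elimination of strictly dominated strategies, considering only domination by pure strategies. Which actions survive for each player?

Remaining: P1:{B,C} P2:{R,S}

P1 drop A (B beats it: P:9>7 Q:7>5 R:9>0 S:10>3)
P2 drop P (R beats it: B:8>5 C:10>9)
P2 drop Q (R beats it: B:8>3 C:10>9)
P1→{B,C} P2→{R,S}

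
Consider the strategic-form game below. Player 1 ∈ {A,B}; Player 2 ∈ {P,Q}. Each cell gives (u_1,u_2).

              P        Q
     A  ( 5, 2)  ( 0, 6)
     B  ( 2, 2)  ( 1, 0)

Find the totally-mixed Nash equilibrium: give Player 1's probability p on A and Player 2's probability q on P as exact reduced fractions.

P1 mixes 1/3 on A; P2 mixes 1/4 on P

P1 indiff ⇒ q·5+(1-q)·0 = q·2+(1-q)·1 ⇒ q(3) = (1-q)(1) ⇒ q = 1/4
P2 indiff ⇒ p·2+(1-p)·2 = p·6+(1-p)·0 ⇒ p(-4) = (1-p)(-2) ⇒ p = 1/3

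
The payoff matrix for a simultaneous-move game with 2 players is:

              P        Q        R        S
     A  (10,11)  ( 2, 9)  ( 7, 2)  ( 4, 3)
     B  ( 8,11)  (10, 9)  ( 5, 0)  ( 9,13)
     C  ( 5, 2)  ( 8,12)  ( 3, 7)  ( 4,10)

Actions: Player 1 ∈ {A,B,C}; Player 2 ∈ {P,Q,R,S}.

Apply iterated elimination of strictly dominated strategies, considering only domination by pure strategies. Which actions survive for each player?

IESDS → P1:{A,B} P2:{P,S}

P1 drop C (B beats it: P:8>5 Q:10>8 R:5>3 S:9>4)
P2 drop Q (P beats it: A:11>9 B:11>9)
P2 drop R (P beats it: A:11>2 B:11>0)
P1→{A,B} P2→{P,S}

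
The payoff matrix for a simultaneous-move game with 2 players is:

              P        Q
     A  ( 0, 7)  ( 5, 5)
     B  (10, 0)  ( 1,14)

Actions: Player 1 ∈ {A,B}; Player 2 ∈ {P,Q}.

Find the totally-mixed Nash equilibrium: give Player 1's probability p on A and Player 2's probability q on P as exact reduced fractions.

(p,q) = (7/8, 2/7)

P1 indiff ⇒ q·0+(1-q)·5 = q·10+(1-q)·1 ⇒ q(-10) = (1-q)(-4) ⇒ q = 2/7
P2 indiff ⇒ p·7+(1-p)·0 = p·5+(1-p)·14 ⇒ p(2) = (1-p)(14) ⇒ p = 7/8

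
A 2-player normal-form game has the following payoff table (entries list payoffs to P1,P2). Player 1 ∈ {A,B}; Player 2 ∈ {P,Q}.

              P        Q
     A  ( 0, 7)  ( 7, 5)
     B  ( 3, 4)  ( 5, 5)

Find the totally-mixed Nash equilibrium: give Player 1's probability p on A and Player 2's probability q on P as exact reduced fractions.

P1 indiff ⇒ q·0+(1-q)·7 = q·3+(1-q)·5 ⇒ q(-3) = (1-q)(-2) ⇒ q = 2/5
P2 indiff ⇒ p·7+(1-p)·4 = p·5+(1-p)·5 ⇒ p(2) = (1-p)(1) ⇒ p = 1/3

(p,q) = (1/3, 2/5)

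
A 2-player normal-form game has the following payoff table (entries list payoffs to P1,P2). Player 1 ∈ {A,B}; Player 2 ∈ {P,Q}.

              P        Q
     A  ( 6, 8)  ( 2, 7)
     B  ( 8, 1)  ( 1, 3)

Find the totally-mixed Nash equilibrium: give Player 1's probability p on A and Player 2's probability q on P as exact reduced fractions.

p=2/3, q=1/3

P1 indiff ⇒ q·6+(1-q)·2 = q·8+(1-q)·1 ⇒ q(-2) = (1-q)(-1) ⇒ q = 1/3
P2 indiff ⇒ p·8+(1-p)·1 = p·7+(1-p)·3 ⇒ p(1) = (1-p)(2) ⇒ p = 2/3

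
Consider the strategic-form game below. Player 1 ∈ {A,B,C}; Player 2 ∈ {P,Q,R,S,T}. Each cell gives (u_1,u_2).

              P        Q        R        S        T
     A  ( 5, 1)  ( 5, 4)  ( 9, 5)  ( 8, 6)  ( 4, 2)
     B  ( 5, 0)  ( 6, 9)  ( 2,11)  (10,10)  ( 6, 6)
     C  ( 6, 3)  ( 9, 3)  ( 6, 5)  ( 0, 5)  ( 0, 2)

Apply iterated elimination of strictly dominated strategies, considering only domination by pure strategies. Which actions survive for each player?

Survivors P1:{A,B} P2:{R,S}

P2 drop P (R beats it: A:5>1 B:11>0 C:5>3)
P2 drop Q (R beats it: A:5>4 B:11>9 C:5>3)
P1 drop C (A beats it: R:9>6 S:8>0 T:4>0)
P2 drop T (R beats it: A:5>2 B:11>6)
P1→{A,B} P2→{R,S}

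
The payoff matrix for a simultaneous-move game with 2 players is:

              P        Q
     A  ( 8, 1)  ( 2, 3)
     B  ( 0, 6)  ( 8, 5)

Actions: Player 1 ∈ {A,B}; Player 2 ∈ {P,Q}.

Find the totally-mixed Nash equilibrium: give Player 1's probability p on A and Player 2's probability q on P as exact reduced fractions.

P1 indiff ⇒ q·8+(1-q)·2 = q·0+(1-q)·8 ⇒ q(8) = (1-q)(6) ⇒ q = 3/7
P2 indiff ⇒ p·1+(1-p)·6 = p·3+(1-p)·5 ⇒ p(-2) = (1-p)(-1) ⇒ p = 1/3

(p,q) = (1/3, 3/7)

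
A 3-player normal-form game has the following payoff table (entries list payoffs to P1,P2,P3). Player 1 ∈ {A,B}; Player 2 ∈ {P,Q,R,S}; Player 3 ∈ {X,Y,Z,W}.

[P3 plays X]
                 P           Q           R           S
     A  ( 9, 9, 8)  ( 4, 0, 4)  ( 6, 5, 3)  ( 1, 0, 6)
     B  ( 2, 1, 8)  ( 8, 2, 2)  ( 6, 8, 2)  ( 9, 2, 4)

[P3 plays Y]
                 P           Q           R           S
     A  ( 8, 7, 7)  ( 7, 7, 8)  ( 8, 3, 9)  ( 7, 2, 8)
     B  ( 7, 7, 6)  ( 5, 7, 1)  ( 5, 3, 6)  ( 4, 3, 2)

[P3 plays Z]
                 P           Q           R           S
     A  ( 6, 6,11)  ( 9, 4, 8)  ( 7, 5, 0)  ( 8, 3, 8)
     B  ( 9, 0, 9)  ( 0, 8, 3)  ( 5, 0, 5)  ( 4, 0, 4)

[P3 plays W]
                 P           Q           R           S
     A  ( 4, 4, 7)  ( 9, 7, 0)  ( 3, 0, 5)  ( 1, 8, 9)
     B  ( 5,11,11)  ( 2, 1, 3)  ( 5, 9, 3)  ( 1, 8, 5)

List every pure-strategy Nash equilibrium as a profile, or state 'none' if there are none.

(A,P,X): not NE [P3→Z gives 11>8]
(A,P,Y): not NE [P3→Z gives 11>7]
(A,P,Z): not NE [P1→B gives 9>6]
(A,P,W): not NE [P1→B gives 5>4; P2→S gives 8>4; P3→Z gives 11>7]
(A,Q,X): not NE [P1→B gives 8>4; P2→P gives 9>0; P3→Z gives 8>4]
(A,Q,Y): NE
(A,Q,Z): not NE [P2→P gives 6>4]
(A,Q,W): not NE [P2→S gives 8>7; P3→Z gives 8>0]
(A,R,X): not NE [P2→P gives 9>5; P3→Y gives 9>3]
(A,R,Y): not NE [P2→Q gives 7>3]
(A,R,Z): not NE [P2→P gives 6>5; P3→Y gives 9>0]
(A,R,W): not NE [P1→B gives 5>3; P2→S gives 8>0; P3→Y gives 9>5]
(A,S,X): not NE [P1→B gives 9>1; P2→P gives 9>0; P3→W gives 9>6]
(A,S,Y): not NE [P2→Q gives 7>2; P3→W gives 9>8]
(A,S,Z): not NE [P2→P gives 6>3; P3→W gives 9>8]
(A,S,W): NE
(B,P,X): not NE [P1→A gives 9>2; P2→R gives 8>1; P3→W gives 11>8]
(B,P,Y): not NE [P1→A gives 8>7; P3→W gives 11>6]
(B,P,Z): not NE [P2→Q gives 8>0; P3→W gives 11>9]
(B,P,W): NE
(B,Q,X): not NE [P2→R gives 8>2; P3→W gives 3>2]
(B,Q,Y): not NE [P1→A gives 7>5; P3→W gives 3>1]
(B,Q,Z): not NE [P1→A gives 9>0]
(B,Q,W): not NE [P1→A gives 9>2; P2→P gives 11>1]
(B,R,X): not NE [P3→Y gives 6>2]
(B,R,Y): not NE [P1→A gives 8>5; P2→Q gives 7>3]
(B,R,Z): not NE [P1→A gives 7>5; P2→Q gives 8>0; P3→Y gives 6>5]
(B,R,W): not NE [P2→P gives 11>9; P3→Y gives 6>3]
(B,S,X): not NE [P2→R gives 8>2; P3→W gives 5>4]
(B,S,Y): not NE [P1→A gives 7>4; P2→Q gives 7>3; P3→W gives 5>2]
(B,S,Z): not NE [P1→A gives 8>4; P2→Q gives 8>0; P3→W gives 5>4]
(B,S,W): not NE [P2→P gives 11>8]

Nash profiles: (A,Q,Y), (A,S,W), (B,P,W)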